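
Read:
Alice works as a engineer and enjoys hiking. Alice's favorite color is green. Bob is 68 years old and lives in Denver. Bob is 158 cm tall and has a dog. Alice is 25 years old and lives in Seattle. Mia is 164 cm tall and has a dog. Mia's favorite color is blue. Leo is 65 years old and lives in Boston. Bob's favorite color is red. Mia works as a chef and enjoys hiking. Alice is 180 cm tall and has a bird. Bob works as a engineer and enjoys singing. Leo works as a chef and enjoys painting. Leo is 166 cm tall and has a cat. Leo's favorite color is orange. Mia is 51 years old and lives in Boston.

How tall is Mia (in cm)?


Mia is 164 cm tall

164


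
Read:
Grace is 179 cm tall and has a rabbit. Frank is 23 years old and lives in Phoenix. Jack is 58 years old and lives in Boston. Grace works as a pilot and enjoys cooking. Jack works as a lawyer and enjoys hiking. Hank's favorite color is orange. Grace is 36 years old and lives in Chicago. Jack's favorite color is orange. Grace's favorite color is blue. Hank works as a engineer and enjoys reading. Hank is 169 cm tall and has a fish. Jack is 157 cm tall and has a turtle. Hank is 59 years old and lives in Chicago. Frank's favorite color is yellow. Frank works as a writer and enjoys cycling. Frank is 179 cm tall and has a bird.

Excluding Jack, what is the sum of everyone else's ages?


Sum (excluding Jack): 118

118


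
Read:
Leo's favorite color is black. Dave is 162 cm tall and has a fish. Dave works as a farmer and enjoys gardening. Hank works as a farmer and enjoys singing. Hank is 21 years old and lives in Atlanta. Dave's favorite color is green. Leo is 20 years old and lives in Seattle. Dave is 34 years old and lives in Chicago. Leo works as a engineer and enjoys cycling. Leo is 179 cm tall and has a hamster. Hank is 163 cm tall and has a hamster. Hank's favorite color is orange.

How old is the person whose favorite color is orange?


Person with favorite color=orange is Hank, age 21

21


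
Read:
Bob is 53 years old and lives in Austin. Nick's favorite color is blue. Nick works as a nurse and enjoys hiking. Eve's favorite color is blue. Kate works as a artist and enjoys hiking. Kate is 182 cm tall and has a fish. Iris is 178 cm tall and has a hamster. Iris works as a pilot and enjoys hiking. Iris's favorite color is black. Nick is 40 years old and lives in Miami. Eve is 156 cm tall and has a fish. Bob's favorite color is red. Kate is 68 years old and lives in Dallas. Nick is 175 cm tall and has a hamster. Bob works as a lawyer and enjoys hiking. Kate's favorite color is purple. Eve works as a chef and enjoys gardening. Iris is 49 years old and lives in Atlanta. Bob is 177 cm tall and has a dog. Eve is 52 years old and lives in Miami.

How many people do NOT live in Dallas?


Not in Dallas: 4

4


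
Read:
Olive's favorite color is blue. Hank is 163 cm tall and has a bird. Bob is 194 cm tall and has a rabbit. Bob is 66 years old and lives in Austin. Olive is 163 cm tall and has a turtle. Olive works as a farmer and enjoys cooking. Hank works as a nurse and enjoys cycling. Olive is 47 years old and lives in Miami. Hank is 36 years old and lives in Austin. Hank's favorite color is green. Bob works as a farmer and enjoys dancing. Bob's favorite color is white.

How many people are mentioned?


People: Olive, Bob, Hank. Count = 3

3


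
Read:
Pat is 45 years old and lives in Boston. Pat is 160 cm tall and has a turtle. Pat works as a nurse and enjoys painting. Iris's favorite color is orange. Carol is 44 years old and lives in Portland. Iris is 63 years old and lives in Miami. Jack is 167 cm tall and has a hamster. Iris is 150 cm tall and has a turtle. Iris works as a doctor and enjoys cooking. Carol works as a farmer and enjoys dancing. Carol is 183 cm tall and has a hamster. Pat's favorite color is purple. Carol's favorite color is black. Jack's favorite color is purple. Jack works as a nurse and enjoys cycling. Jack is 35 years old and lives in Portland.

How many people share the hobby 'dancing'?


Count: 1

1


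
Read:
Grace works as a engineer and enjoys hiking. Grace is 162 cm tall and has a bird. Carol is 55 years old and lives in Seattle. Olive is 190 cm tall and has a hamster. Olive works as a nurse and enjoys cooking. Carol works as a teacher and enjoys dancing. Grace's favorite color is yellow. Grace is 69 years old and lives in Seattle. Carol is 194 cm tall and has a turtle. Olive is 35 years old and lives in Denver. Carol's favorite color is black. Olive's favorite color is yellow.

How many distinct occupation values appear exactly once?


Unique occupation values: 3

3


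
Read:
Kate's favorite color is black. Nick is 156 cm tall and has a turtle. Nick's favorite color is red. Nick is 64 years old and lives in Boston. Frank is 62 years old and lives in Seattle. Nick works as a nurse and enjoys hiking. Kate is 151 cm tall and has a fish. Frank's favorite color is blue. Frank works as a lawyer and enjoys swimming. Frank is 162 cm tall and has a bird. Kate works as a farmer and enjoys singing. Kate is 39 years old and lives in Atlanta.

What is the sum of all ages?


64+39+62 = 165

165


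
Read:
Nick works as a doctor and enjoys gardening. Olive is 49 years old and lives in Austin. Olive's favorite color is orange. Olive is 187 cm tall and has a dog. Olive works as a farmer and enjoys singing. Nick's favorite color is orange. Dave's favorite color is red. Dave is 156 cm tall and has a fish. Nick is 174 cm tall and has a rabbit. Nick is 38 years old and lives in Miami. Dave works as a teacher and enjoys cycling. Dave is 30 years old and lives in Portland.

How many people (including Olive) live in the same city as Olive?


Olive lives in Austin. Count = 1

1


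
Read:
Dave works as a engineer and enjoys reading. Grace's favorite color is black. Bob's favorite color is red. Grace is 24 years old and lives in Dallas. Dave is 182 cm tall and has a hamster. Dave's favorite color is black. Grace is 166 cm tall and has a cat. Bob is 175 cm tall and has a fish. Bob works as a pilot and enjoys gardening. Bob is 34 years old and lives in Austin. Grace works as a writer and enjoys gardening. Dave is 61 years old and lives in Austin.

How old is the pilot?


The pilot is Bob, age 34

34


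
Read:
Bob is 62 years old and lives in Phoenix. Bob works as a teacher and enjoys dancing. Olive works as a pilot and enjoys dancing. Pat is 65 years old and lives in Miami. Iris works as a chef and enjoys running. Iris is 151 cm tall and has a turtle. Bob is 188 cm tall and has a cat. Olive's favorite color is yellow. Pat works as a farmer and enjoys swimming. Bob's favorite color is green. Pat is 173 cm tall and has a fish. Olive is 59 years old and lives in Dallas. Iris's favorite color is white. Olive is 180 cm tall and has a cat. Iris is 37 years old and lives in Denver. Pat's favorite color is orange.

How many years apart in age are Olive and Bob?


59 vs 62, diff = 3

3


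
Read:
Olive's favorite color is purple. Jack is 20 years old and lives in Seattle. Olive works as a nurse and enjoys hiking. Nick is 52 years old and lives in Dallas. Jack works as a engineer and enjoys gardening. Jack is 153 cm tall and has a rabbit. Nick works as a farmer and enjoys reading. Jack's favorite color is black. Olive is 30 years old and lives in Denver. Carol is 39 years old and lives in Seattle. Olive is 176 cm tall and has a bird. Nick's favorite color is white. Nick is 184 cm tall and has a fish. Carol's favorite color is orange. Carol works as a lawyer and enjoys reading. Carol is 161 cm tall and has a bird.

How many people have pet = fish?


Count: 1

1


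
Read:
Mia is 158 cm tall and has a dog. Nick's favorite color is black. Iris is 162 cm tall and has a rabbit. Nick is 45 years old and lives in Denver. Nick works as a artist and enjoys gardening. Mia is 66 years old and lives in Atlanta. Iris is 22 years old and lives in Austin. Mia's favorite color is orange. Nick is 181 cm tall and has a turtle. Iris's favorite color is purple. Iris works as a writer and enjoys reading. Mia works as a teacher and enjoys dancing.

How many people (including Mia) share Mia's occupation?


Mia is a teacher. Count = 1

1


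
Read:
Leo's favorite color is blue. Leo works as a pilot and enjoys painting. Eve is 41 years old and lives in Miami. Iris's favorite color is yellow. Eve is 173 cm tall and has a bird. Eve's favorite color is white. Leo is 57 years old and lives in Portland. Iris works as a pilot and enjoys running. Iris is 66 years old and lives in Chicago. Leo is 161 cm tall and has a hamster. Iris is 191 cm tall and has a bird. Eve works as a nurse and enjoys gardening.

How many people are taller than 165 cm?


Taller than 165: 2

2


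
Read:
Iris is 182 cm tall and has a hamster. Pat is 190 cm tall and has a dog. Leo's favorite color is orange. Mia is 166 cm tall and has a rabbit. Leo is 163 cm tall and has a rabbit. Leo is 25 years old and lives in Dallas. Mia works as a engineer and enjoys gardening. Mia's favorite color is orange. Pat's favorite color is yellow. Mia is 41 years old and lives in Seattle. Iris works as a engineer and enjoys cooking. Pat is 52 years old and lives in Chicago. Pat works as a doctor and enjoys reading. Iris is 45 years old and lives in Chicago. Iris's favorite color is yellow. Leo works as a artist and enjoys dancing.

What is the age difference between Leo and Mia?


|25 - 41| = 16

16


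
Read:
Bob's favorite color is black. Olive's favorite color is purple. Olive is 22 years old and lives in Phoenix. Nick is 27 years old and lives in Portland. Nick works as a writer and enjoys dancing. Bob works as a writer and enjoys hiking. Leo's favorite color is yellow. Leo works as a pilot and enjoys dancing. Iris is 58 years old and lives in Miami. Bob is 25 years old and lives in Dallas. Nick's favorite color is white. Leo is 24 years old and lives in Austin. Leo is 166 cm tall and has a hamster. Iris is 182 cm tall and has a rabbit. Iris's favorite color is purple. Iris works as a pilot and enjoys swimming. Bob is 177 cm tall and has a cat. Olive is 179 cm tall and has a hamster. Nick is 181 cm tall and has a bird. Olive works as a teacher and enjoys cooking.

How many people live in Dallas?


Count in Dallas: 1

1


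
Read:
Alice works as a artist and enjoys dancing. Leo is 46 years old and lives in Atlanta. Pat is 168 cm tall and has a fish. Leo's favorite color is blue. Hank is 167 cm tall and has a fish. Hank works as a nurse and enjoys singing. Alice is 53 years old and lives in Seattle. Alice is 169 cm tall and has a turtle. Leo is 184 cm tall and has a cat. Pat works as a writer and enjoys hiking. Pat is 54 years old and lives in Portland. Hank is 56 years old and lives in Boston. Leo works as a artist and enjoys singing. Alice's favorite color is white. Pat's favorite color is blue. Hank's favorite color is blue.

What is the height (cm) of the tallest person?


Tallest: Leo at 184 cm

184


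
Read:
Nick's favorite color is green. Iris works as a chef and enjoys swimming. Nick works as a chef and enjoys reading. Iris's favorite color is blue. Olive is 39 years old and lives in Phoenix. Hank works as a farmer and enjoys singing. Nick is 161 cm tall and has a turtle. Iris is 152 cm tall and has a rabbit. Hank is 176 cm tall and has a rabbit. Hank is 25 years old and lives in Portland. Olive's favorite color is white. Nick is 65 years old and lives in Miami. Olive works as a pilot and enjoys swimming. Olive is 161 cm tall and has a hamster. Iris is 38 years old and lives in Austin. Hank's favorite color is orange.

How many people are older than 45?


Filter: 1

1


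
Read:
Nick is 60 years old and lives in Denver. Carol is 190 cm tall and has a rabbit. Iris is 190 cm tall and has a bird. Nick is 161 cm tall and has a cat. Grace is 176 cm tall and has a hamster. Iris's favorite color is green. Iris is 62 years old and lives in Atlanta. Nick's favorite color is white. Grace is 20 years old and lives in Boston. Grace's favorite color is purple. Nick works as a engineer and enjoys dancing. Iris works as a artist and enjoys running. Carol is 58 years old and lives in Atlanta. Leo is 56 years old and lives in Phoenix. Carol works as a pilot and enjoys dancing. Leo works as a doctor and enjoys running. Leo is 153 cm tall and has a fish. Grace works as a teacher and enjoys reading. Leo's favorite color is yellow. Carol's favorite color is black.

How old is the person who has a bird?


Person with bird is Iris, age 62

62


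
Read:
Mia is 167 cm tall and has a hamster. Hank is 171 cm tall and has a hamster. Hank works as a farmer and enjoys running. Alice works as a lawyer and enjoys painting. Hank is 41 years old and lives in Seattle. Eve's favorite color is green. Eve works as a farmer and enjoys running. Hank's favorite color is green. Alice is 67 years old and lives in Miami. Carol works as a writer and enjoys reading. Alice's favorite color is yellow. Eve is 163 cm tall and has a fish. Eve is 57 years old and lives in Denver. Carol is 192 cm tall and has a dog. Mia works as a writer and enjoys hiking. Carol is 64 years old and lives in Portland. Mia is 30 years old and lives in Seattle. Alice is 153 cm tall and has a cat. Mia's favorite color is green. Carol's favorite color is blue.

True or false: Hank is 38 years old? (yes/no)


Hank is actually 41. no

no


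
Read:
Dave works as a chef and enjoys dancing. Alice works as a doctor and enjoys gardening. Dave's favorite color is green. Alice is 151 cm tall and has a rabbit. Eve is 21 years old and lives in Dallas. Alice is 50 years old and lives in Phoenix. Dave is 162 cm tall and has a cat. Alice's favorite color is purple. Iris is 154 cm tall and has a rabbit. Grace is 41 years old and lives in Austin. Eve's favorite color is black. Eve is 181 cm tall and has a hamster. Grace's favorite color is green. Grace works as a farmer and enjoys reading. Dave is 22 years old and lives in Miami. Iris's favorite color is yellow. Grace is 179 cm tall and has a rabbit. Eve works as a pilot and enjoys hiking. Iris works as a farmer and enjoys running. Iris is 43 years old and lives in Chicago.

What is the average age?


Sum=177, n=5, avg=35.4

35.4


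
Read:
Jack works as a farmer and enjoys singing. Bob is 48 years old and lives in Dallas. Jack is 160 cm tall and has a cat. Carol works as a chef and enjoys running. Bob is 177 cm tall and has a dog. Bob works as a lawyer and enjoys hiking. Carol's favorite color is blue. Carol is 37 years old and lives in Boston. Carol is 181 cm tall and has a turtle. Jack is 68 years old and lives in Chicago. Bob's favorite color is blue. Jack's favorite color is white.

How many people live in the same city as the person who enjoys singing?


Person with hobby singing is Jack, city Chicago. Count = 1

1


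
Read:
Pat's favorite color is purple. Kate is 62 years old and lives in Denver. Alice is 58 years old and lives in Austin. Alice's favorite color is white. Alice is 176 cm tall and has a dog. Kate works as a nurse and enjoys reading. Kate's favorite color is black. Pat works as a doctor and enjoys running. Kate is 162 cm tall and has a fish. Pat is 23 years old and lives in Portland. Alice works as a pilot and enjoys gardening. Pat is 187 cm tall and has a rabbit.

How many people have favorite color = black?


Count: 1

1


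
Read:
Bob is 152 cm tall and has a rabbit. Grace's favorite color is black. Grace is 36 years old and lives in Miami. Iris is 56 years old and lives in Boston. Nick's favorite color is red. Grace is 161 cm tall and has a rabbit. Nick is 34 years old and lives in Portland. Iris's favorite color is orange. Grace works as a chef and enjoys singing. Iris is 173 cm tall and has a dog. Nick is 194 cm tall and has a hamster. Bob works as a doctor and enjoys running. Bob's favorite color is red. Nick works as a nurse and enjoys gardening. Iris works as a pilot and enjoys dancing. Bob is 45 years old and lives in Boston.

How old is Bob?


Bob is 45 years old

45


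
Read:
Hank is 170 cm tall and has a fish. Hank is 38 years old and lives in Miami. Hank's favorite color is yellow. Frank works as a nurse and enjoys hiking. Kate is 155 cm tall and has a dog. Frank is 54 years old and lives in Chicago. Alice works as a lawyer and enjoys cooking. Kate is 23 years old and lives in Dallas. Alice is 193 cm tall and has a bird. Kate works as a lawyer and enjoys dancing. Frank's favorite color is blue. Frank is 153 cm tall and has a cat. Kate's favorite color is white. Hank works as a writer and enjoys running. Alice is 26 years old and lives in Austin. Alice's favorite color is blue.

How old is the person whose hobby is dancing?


Person with hobby=dancing is Kate, age 23

23


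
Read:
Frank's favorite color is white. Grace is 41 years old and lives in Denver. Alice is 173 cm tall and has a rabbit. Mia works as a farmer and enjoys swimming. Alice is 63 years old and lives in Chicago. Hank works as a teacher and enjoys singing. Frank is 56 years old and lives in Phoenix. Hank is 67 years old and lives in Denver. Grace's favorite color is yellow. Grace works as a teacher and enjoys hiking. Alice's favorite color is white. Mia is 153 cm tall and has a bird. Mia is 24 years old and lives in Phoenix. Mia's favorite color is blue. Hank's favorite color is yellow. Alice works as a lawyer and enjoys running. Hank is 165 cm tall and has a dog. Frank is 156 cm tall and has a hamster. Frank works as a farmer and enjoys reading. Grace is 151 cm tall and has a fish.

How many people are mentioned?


People: Mia, Hank, Alice, Grace, Frank. Count = 5

5


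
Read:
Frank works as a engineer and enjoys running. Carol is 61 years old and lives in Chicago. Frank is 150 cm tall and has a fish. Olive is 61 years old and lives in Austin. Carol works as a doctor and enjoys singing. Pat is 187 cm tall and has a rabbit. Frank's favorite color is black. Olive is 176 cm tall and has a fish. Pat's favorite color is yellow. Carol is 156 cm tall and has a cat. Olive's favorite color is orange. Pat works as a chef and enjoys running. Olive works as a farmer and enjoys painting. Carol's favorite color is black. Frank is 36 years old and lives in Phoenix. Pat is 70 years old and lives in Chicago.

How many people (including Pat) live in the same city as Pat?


Pat lives in Chicago. Count = 2

2


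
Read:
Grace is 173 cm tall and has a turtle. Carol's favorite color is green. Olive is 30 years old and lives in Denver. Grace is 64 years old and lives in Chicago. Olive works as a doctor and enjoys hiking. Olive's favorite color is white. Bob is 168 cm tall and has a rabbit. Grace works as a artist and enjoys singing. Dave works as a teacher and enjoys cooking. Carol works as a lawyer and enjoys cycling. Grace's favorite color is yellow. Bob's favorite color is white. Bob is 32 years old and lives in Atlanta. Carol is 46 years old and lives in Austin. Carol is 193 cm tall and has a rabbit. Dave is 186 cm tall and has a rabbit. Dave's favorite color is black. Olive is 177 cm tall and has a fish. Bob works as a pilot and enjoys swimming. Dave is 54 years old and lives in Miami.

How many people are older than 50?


Filter: 2

2


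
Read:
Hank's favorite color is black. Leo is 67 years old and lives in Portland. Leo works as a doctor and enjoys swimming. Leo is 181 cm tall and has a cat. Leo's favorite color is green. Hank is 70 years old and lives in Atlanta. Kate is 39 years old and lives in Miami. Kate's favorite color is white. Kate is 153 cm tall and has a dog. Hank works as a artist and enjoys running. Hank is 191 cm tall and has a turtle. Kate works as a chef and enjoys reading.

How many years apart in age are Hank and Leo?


70 vs 67, diff = 3

3


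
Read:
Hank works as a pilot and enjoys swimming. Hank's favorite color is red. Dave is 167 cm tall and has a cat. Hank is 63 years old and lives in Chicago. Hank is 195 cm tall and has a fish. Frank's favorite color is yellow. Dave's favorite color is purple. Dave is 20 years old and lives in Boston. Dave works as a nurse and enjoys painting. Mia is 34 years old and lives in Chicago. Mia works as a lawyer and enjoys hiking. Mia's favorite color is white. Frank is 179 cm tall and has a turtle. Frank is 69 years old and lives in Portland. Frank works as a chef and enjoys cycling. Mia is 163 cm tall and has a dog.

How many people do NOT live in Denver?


Not in Denver: 4

4


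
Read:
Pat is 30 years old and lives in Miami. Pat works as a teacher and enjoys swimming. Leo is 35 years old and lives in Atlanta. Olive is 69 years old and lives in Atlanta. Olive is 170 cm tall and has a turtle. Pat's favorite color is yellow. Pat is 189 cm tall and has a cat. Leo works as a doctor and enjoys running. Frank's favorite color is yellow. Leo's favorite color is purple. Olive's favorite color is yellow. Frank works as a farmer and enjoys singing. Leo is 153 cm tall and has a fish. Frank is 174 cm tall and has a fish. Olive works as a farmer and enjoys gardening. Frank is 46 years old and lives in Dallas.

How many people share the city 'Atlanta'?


Count: 2

2


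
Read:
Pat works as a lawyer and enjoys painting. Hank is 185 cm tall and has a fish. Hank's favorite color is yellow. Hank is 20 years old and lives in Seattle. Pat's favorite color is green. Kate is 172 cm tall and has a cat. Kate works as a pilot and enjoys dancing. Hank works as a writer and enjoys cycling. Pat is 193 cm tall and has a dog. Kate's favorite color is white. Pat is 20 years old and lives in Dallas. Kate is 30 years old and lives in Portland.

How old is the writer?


The writer is Hank, age 20

20


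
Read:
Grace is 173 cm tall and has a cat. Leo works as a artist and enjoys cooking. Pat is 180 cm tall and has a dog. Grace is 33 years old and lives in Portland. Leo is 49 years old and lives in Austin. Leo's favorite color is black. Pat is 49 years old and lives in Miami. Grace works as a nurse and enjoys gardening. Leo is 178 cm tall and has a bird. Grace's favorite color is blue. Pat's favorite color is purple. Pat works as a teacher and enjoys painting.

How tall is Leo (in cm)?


Leo is 178 cm tall

178


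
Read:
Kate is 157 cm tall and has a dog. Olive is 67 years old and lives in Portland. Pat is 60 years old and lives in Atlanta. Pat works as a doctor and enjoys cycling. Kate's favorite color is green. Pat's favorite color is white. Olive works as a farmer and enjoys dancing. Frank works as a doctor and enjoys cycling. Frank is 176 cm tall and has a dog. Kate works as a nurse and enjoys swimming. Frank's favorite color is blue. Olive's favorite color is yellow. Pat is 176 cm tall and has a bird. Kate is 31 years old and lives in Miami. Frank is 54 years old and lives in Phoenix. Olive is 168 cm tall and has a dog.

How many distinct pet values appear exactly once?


Unique pet values: 1

1


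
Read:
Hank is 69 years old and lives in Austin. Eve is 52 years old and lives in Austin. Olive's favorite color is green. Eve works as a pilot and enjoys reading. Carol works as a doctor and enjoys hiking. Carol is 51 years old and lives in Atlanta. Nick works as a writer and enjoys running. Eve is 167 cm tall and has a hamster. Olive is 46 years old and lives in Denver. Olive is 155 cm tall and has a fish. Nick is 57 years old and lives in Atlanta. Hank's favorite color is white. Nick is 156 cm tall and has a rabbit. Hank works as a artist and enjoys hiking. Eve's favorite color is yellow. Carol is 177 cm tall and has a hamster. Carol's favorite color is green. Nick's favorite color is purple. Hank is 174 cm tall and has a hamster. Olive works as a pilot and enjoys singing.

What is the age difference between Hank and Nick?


|69 - 57| = 12

12


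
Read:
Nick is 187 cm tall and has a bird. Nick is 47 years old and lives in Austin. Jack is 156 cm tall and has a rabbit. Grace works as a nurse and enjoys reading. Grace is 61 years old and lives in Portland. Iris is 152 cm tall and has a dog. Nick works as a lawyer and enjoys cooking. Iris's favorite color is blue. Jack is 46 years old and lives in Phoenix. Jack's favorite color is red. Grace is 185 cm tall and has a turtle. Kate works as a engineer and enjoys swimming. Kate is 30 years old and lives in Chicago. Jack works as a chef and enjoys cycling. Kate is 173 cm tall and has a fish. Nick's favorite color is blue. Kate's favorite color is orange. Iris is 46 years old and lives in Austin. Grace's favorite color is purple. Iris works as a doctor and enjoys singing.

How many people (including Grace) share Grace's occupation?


Grace is a nurse. Count = 1

1


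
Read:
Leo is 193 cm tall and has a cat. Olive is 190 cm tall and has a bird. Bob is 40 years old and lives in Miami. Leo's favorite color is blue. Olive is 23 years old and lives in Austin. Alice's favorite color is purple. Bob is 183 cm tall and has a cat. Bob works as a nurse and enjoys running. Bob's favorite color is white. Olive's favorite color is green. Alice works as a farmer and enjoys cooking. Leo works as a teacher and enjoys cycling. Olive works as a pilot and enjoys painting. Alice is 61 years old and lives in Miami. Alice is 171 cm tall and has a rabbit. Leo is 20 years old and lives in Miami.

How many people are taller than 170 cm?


Taller than 170: 4

4


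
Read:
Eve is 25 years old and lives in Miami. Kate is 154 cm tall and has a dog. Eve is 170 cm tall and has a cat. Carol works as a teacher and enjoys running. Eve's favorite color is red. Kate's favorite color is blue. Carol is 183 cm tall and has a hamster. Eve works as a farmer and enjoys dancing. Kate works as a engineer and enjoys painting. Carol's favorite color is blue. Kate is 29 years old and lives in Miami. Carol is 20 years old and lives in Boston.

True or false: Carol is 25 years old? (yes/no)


Carol is actually 20. no

no


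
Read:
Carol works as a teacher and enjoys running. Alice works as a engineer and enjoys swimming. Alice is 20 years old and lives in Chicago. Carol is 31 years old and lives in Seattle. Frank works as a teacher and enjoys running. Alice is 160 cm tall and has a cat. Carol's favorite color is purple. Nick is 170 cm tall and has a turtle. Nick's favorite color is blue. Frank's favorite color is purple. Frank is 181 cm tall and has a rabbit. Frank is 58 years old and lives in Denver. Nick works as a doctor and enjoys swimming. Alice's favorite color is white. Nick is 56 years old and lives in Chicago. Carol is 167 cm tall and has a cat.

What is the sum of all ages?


31+20+56+58 = 165

165


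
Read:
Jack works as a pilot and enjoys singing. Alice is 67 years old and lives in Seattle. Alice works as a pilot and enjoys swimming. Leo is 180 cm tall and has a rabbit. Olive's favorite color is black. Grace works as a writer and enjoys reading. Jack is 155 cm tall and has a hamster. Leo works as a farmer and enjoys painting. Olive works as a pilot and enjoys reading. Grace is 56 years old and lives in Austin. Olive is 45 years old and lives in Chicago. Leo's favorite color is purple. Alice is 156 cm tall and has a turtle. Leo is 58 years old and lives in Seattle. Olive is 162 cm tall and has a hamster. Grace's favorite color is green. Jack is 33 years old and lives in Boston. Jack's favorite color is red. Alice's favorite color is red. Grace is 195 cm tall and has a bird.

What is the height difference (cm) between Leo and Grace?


|180 - 195| = 15

15


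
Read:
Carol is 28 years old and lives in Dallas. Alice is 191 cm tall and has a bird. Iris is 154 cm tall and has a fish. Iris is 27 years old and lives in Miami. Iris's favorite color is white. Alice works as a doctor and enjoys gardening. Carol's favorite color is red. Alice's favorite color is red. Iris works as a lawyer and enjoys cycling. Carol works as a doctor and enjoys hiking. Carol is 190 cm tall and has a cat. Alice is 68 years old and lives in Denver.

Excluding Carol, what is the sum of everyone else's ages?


Sum (excluding Carol): 95

95


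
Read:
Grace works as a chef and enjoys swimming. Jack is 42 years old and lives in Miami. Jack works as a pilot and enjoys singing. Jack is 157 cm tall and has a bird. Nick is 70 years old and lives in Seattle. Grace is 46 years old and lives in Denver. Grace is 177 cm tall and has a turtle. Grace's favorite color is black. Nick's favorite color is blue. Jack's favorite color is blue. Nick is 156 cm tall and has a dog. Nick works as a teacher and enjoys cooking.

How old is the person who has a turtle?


Person with turtle is Grace, age 46

46


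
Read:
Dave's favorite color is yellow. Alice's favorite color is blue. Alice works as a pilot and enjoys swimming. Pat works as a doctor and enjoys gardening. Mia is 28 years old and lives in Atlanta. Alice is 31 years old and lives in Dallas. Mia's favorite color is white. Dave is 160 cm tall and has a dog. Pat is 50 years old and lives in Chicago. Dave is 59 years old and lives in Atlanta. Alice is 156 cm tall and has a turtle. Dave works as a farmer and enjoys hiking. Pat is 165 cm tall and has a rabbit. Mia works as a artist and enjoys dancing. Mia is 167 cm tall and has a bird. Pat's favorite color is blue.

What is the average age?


Sum=168, n=4, avg=42

42


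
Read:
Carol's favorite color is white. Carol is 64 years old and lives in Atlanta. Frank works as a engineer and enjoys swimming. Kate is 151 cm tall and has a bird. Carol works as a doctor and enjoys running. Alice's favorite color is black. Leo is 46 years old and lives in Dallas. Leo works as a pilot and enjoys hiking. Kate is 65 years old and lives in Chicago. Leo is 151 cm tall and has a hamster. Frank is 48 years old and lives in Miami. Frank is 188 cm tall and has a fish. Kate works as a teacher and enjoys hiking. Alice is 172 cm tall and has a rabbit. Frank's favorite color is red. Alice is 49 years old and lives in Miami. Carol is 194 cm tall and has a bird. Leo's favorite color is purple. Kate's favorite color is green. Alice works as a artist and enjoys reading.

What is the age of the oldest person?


Oldest: Kate at 65

65


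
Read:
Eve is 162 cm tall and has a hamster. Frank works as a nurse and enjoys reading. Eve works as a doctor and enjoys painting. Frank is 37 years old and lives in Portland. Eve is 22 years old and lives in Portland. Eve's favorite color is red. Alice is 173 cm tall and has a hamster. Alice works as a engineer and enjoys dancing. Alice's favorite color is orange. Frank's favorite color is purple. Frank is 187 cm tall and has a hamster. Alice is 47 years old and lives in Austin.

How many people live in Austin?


Count in Austin: 1

1


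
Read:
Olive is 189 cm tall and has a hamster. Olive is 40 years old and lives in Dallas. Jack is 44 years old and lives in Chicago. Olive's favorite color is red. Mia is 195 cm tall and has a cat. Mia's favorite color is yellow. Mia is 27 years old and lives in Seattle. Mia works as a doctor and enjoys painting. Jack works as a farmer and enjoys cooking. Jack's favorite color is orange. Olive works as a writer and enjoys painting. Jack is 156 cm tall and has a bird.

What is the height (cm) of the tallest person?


Tallest: Mia at 195 cm

195


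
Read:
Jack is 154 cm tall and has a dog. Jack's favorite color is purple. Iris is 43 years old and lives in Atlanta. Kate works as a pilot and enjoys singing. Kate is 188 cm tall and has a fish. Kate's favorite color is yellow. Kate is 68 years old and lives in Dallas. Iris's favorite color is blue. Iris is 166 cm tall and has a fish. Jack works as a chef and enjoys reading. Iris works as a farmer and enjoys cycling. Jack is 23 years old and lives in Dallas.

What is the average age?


Sum=134, n=3, avg=44.67

44.67


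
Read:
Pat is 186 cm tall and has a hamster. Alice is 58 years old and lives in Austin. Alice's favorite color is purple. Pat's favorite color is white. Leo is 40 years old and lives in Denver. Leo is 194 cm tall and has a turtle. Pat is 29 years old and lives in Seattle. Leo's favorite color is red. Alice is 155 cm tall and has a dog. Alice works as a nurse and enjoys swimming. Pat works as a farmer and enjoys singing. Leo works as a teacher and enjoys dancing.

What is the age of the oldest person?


Oldest: Alice at 58

58


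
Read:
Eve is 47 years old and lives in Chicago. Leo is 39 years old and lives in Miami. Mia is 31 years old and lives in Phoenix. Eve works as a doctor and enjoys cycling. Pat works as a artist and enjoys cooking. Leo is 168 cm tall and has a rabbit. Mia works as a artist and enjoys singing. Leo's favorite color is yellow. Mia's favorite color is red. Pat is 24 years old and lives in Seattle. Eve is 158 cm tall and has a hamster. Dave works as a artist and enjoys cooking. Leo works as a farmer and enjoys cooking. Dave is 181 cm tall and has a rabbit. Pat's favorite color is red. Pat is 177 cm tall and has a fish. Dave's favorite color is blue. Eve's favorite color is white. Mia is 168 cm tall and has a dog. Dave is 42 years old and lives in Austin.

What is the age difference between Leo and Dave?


|39 - 42| = 3

3


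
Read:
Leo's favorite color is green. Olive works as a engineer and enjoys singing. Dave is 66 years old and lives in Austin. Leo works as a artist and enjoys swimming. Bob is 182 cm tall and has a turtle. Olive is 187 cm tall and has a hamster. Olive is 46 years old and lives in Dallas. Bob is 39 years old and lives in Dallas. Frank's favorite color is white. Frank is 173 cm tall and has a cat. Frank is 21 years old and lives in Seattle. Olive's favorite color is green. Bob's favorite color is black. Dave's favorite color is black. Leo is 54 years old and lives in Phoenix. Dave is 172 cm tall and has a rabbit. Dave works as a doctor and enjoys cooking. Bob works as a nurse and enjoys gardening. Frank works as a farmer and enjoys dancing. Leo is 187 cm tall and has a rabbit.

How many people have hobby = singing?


Count: 1

1


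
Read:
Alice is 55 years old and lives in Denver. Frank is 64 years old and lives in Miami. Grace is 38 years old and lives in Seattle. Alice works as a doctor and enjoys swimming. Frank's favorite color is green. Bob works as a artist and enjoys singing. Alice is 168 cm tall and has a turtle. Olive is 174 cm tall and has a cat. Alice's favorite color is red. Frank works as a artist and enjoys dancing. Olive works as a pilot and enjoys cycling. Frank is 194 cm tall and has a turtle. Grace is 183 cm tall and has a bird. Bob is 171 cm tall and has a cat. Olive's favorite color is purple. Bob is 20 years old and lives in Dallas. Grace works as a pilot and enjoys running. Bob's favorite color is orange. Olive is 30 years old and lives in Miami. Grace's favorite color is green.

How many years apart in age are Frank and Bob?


64 vs 20, diff = 44

44


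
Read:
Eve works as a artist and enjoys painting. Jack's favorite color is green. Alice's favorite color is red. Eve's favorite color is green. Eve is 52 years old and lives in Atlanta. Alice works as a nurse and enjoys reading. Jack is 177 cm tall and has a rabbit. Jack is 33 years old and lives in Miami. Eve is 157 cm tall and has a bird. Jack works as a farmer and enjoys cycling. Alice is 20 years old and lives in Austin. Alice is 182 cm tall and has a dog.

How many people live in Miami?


Count in Miami: 1

1


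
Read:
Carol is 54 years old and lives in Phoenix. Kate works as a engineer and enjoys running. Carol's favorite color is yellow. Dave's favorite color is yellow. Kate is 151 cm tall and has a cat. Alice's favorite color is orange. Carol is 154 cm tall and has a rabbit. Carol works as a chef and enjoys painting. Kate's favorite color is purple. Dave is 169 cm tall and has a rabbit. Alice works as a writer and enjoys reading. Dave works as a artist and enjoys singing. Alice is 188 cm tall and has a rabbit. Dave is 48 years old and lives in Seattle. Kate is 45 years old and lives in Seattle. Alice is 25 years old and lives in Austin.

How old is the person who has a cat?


Person with cat is Kate, age 45

45


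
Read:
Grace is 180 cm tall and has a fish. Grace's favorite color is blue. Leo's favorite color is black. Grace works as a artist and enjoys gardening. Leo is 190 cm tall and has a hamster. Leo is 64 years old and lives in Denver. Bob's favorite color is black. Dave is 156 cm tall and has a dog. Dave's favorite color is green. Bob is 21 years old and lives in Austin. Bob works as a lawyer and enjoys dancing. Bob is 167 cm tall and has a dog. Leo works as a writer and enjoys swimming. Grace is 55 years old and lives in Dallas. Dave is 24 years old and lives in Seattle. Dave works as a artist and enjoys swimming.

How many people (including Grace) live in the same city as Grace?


Grace lives in Dallas. Count = 1

1


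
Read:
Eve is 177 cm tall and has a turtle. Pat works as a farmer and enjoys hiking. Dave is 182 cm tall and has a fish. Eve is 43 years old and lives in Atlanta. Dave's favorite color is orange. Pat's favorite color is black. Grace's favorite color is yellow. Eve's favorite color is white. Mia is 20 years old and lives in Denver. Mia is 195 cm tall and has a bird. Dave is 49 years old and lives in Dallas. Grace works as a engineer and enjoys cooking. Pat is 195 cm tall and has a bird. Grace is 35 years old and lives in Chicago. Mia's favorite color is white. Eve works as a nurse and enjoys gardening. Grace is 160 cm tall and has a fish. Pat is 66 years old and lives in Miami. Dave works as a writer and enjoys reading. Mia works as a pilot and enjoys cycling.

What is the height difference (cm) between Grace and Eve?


|160 - 177| = 17

17


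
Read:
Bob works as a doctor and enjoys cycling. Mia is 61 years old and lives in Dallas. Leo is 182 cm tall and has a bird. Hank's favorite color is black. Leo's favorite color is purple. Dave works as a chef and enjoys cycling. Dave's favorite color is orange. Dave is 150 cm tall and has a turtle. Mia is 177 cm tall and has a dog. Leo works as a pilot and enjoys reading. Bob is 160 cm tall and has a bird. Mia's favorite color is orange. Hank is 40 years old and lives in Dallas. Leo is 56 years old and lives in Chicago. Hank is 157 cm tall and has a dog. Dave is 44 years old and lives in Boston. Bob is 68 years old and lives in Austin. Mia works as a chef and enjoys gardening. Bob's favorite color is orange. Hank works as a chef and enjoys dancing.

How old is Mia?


Mia is 61 years old

61


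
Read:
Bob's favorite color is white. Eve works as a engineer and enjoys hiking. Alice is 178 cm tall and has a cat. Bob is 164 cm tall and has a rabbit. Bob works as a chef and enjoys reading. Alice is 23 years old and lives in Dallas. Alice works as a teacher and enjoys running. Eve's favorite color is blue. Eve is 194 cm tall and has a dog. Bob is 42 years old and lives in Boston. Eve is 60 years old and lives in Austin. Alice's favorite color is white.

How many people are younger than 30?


Filter: 1

1


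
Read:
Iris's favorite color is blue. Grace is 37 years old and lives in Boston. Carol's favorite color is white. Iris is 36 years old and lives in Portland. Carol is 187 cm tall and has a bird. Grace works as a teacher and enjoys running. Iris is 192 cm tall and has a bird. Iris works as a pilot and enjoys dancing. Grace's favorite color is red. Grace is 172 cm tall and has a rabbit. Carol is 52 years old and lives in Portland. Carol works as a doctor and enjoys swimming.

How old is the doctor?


The doctor is Carol, age 52

52


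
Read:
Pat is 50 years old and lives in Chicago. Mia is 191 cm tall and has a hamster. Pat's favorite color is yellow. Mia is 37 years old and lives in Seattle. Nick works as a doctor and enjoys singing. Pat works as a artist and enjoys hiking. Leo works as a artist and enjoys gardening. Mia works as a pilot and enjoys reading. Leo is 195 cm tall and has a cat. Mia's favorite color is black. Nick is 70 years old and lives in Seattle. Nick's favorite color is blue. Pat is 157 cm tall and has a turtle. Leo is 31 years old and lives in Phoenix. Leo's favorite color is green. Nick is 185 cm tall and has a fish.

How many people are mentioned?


People: Mia, Nick, Leo, Pat. Count = 4

4


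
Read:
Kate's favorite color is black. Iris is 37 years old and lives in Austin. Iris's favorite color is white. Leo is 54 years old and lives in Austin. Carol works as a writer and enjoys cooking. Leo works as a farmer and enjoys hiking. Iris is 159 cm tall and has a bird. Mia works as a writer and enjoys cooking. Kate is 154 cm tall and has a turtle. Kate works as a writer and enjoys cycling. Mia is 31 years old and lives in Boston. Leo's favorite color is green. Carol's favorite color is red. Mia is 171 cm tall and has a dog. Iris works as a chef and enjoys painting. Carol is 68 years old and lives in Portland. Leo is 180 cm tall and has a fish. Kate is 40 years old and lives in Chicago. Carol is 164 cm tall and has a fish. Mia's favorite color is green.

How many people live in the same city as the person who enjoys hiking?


Person with hobby hiking is Leo, city Austin. Count = 2

2
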